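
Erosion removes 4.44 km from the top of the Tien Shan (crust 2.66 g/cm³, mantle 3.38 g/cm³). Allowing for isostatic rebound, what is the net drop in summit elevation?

0.946 km

Rebound u = e ρ_c/ρ_m = 4.44 km × 2.66/3.38 = 3.494 km.
Net surface drop = e − u = 4.44 km − 3.494 km = e (ρ_m − ρ_c)/ρ_m = 0.946 km.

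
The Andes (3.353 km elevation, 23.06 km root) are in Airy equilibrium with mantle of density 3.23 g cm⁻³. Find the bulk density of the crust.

ρ_c h = (ρ_m − ρ_c) r → ρ_c (h + r) = ρ_m r → ρ_c = ρ_m r / (h + r).
ρ_c = 3.23 × 23.06 km / (3.353 km + 23.06 km) = 2.82 g cm⁻³.

2.82 g cm⁻³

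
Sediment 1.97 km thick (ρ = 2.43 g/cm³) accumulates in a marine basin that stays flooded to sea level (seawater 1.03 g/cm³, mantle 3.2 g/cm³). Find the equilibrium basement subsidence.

Submarine loading: the sediment displaces seawater, and the subsidence is in turn flooded, so s (ρ_m − ρ_w) = t (ρ_sed − ρ_w).
s = 1.97 km × (2.43 − 1.03) / (3.2 − 1.03) = 1.27 km.

1.27 km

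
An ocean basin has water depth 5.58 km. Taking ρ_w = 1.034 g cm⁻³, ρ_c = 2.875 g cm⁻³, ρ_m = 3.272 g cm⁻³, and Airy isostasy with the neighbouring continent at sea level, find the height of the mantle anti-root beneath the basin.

Balancing pressure at the compensation depth: replacing crust with seawater at the top is compensated by replacing crust with mantle at the base: d (ρ_c − ρ_w) = a (ρ_m − ρ_c).
a = d (ρ_c − ρ_w)/(ρ_m − ρ_c) = 5.58 km × 1.841/0.397 = 25.9 km.

25.9 km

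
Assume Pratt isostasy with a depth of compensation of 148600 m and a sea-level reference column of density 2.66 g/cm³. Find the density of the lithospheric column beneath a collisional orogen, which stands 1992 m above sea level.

2.62 g/cm³

Pratt balance: ρ_ref D = ρ (D + h).
ρ = ρ_ref D/(D + h) = 2.66 × 148600 m/(148600 m + 1992 m) = 2.62 g/cm³.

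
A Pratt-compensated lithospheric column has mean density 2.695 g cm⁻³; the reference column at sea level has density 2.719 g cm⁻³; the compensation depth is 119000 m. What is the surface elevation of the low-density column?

ρ_ref D = ρ (D + h) → h = D (ρ_ref − ρ)/ρ.
h = 119000 m × (2.719 − 2.695)/2.695 = 1060 m.

1060 m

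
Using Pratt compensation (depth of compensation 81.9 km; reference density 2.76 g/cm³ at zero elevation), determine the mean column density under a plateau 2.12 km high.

2.69 g/cm³

Pratt balance: ρ_ref D = ρ (D + h).
ρ = ρ_ref D/(D + h) = 2.76 × 81.9 km/(81.9 km + 2.12 km) = 2.69 g/cm³.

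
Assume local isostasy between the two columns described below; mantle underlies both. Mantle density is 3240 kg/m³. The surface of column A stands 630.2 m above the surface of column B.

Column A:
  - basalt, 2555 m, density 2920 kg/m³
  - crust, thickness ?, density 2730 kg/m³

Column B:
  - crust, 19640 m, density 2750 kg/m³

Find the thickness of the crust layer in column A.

21300 m

Take the compensation level at the base of the deeper column (depth z_c below the surface of column A) and equate Σ ρ_i t_i down to z_c; mantle fills any gap and the z_c terms cancel.
Column A: 2555×2920 + x×2730 + (z_c − 2555 − x)×3240
Column B: 630.2×0 + 19640×2750 + (z_c − 630.2 − 19640)×3240
The z_c×3240 term appears on both sides and cancels. Collect the known terms of each column as K = Σ(ρt)_known − 3240 × (depth of known layers): K_A = 7460600 − 3240×2555 = −817600; K_B = 54010000 − 3240×(630.2 + 19640) = −11665448.
Balance: K_A − x×(3240 − 2730) = K_B, so x = (K_A − K_B)/(3240 − 2730) = 10847800/510 = 21300 m.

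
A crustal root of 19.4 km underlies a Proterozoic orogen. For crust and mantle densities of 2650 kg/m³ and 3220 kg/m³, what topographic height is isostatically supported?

For local isostatic compensation: ρ_c h = (ρ_m − ρ_c) r.
h = r (ρ_m − ρ_c) / ρ_c = 19.4 km × (3220 − 2650) / 2650 = 4.17 km.

4.17 km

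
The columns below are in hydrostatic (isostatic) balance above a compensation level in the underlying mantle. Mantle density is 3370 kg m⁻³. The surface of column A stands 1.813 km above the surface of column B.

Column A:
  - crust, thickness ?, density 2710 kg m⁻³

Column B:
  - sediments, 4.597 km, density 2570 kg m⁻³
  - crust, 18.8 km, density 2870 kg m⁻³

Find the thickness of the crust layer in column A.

Take the compensation level at the base of the deeper column (depth z_c below the surface of column A) and equate Σ ρ_i t_i down to z_c; mantle fills any gap and the z_c terms cancel.
Column A: x×2710 + (z_c − 0 − x)×3370
Column B: 1.813×0 + 4.597×2570 + 18.8×2870 + (z_c − 1.813 − 23.397)×3370
The z_c×3370 term appears on both sides and cancels. Collect the known terms of each column as K = Σ(ρt)_known − 3370 × (depth of known layers): K_A = 0 − 3370×0 = 0; K_B = 65770.29 − 3370×(1.813 + 23.397) = −19187.41.
Balance: K_A − x×(3370 − 2710) = K_B, so x = (K_A − K_B)/(3370 − 2710) = 19187.4/660 = 29.1 km.

29.1 km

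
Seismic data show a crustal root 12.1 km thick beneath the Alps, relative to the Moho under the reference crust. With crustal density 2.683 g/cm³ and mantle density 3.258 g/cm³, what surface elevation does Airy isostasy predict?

For local isostatic compensation: ρ_c h = (ρ_m − ρ_c) r.
h = r (ρ_m − ρ_c) / ρ_c = 12.1 km × (3.258 − 2.683) / 2.683 = 2.59 km.

2.59 km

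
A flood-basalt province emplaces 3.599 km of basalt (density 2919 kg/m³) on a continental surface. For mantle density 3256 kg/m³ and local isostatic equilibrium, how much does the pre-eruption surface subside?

Subaerial loading: s = t ρ_load / ρ_m.
s = 3.599 km × 2919/3256 = 3.23 km.

3.23 km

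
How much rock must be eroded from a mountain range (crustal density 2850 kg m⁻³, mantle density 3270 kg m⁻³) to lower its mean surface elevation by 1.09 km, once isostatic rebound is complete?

Net drop Δ = e − u = e − e ρ_c/ρ_m = e (ρ_m − ρ_c)/ρ_m.
e = Δ ρ_m/(ρ_m − ρ_c) = 1.09 km × 3270/420 = 8.49 km.

8.49 km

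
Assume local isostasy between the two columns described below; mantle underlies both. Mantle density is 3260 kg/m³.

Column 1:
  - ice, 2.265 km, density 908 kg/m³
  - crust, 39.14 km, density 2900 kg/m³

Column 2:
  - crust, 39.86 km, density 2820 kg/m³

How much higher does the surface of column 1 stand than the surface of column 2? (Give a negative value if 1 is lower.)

For any compensation level in the mantle, the mantle terms cancel and isostasy reduces to e = (Σt_1 − Σt_2) − (Σ(ρt)_1 − Σ(ρt)_2) / ρ_m.
Σt_1 = 41.405 km; Σt_2 = 39.86 km; Σ(ρt)_1 = 115562.62; Σ(ρt)_2 = 112405.2 (in km·kg/m³).
e = (41.405 − 39.86) − (115562.62 − 112405.2) / 3260 = 0.576 km.

0.576 km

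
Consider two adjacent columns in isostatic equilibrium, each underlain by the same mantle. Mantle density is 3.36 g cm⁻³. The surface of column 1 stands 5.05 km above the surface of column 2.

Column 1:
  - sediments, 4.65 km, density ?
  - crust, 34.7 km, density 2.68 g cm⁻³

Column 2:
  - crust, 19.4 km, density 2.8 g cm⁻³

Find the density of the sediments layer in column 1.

2.45 g cm⁻³

Take the compensation level at the base of the deeper column (depth z_c below the surface of column 1) and equate Σ ρ_i t_i down to z_c; mantle fills any gap and the z_c terms cancel.
Column 1: 4.65×ρ + 34.7×2.68 + (z_c − 39.35)×3.36
Column 2: 5.05×0 + 19.4×2.8 + (z_c − 5.05 − 19.4)×3.36
The z_c×3.36 term appears on both sides and cancels. Collect the known terms of each column as K = Σ(ρt)_known − 3.36 × (depth of known layers): K_1 = 92.996 − 3.36×39.35 = −39.22; K_2 = 54.32 − 3.36×(5.05 + 19.4) = −27.832.
Balance: K_1 + 4.65×ρ = K_2, so ρ = (K_2 − K_1)/4.65 = 11.388/4.65 = 2.45 g cm⁻³.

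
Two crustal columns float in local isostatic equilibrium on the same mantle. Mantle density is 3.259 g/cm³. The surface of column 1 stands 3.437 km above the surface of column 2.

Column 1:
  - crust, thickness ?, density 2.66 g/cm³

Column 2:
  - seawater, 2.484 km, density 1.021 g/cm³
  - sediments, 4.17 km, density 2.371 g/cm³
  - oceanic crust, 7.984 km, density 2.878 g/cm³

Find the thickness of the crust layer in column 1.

39.2 km

Take the compensation level at the base of the deeper column (depth z_c below the surface of column 1) and equate Σ ρ_i t_i down to z_c; mantle fills any gap and the z_c terms cancel.
Column 1: x×2.66 + (z_c − 0 − x)×3.259
Column 2: 3.437×0 + 2.484×1.021 + 4.17×2.371 + 7.984×2.878 + (z_c − 3.437 − 14.638)×3.259
The z_c×3.259 term appears on both sides and cancels. Collect the known terms of each column as K = Σ(ρt)_known − 3.259 × (depth of known layers): K_1 = 0 − 3.259×0 = 0; K_2 = 35.401186 − 3.259×(3.437 + 14.638) = −23.505239.
Balance: K_1 − x×(3.259 − 2.66) = K_2, so x = (K_1 − K_2)/(3.259 − 2.66) = 23.5052/0.599 = 39.2 km.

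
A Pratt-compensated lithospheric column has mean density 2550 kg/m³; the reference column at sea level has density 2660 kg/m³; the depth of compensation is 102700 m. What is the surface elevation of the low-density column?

4430 m

ρ_ref D = ρ (D + h) → h = D (ρ_ref − ρ)/ρ.
h = 102700 m × (2660 − 2550)/2550 = 4430 m.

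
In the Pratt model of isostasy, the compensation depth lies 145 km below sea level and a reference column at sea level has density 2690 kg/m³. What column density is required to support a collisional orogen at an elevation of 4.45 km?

2610 kg/m³

Pratt balance: ρ_ref D = ρ (D + h).
ρ = ρ_ref D/(D + h) = 2690 × 145 km/(145 km + 4.45 km) = 2610 kg/m³.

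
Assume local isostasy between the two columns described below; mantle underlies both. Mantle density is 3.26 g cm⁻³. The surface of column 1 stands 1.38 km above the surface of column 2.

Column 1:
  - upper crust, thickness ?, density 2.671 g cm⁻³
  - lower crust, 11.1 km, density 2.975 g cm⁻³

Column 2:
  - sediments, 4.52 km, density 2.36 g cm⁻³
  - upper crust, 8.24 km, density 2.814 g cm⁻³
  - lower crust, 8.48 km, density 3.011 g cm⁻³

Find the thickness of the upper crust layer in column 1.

19 km

Take the compensation level at the base of the deeper column (depth z_c below the surface of column 1) and equate Σ ρ_i t_i down to z_c; mantle fills any gap and the z_c terms cancel.
Column 1: x×2.671 + 11.1×2.975 + (z_c − 11.1 − x)×3.26
Column 2: 1.38×0 + 4.52×2.36 + 8.24×2.814 + 8.48×3.011 + (z_c − 1.38 − 21.24)×3.26
The z_c×3.26 term appears on both sides and cancels. Collect the known terms of each column as K = Σ(ρt)_known − 3.26 × (depth of known layers): K_1 = 33.0225 − 3.26×11.1 = −3.1635; K_2 = 59.38784 − 3.26×(1.38 + 21.24) = −14.35336.
Balance: K_1 − x×(3.26 − 2.671) = K_2, so x = (K_1 − K_2)/(3.26 − 2.671) = 11.1899/0.589 = 19 km.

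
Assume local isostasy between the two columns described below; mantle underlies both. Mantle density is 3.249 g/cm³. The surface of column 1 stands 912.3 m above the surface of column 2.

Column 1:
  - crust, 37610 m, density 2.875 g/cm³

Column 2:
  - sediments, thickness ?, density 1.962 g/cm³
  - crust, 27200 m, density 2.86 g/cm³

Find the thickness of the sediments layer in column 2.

Take the compensation level at the base of the deeper column (depth z_c below the surface of column 1) and equate Σ ρ_i t_i down to z_c; mantle fills any gap and the z_c terms cancel.
Column 1: 37610×2.875 + (z_c − 37610)×3.249
Column 2: 912.3×0 + x×1.962 + 27200×2.86 + (z_c − 912.3 − 27200 − x)×3.249
The z_c×3.249 term appears on both sides and cancels. Collect the known terms of each column as K = Σ(ρt)_known − 3.249 × (depth of known layers): K_1 = 108128.75 − 3.249×37610 = −14066.14; K_2 = 77792 − 3.249×(912.3 + 27200) = −13544.8627.
Balance: K_1 = K_2 − x×(3.249 − 1.962), so x = (K_2 − K_1)/(3.249 − 1.962) = 521.277/1.287 = 405 m.

405 m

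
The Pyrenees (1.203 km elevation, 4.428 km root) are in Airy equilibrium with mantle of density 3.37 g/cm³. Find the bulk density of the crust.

2.65 g/cm³

ρ_c h = (ρ_m − ρ_c) r → ρ_c (h + r) = ρ_m r → ρ_c = ρ_m r / (h + r).
ρ_c = 3.37 × 4.428 km / (1.203 km + 4.428 km) = 2.65 g/cm³.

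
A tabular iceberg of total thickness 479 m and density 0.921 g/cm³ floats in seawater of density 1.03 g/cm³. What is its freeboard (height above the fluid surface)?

Floating equilibrium: submerged depth d = t ρ_obj/ρ_fluid = 479 m × 0.921/1.03 = 428.3 m.
Freeboard = t − d = 479 m − 428.3 m = 50.7 m.

50.7 m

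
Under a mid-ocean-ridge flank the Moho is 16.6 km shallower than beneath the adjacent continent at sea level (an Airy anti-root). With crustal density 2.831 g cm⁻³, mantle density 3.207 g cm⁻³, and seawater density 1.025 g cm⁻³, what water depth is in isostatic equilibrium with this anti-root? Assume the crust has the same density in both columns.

Replacing a thickness d of crust by seawater at the top must be balanced by replacing crust with mantle at the base: d (ρ_c − ρ_w) = a (ρ_m − ρ_c).
d = a (ρ_m − ρ_c)/(ρ_c − ρ_w) = 16.6 km × 0.376/1.806 = 3.46 km.

3.46 km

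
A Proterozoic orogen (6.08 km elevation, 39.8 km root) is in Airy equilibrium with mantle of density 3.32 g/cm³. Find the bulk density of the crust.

2.88 g/cm³

ρ_c h = (ρ_m − ρ_c) r → ρ_c (h + r) = ρ_m r → ρ_c = ρ_m r / (h + r).
ρ_c = 3.32 × 39.8 km / (6.08 km + 39.8 km) = 2.88 g/cm³.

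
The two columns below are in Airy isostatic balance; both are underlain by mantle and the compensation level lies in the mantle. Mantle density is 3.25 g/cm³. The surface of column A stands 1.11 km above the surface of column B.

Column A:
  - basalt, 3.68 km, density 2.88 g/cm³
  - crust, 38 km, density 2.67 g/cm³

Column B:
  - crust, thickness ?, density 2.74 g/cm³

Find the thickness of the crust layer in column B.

38.8 km

Take the compensation level at the base of the deeper column (depth z_c below the surface of column A) and equate Σ ρ_i t_i down to z_c; mantle fills any gap and the z_c terms cancel.
Column A: 3.68×2.88 + 38×2.67 + (z_c − 41.68)×3.25
Column B: 1.11×0 + x×2.74 + (z_c − 1.11 − 0 − x)×3.25
The z_c×3.25 term appears on both sides and cancels. Collect the known terms of each column as K = Σ(ρt)_known − 3.25 × (depth of known layers): K_A = 112.0584 − 3.25×41.68 = −23.4016; K_B = 0 − 3.25×(1.11 + 0) = −3.6075.
Balance: K_A = K_B − x×(3.25 − 2.74), so x = (K_B − K_A)/(3.25 − 2.74) = 19.7941/0.51 = 38.8 km.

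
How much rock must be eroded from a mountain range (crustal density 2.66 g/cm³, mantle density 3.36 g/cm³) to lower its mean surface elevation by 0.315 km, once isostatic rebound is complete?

Net drop Δ = e − u = e − e ρ_c/ρ_m = e (ρ_m − ρ_c)/ρ_m.
e = Δ ρ_m/(ρ_m − ρ_c) = 0.315 km × 3.36/0.7 = 1.51 km.

1.51 km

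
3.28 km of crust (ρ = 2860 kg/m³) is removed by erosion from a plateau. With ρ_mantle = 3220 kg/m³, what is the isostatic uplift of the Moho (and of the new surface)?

Unloading: uplift u = e ρ_c/ρ_m = 3.28 km × 2860/3220 = 2.91 km.

2.91 km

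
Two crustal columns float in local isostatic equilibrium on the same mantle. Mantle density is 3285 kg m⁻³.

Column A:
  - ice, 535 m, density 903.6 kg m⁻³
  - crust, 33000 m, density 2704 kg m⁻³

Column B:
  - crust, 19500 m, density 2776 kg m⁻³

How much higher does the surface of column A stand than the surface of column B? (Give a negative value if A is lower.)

3200 m

For any compensation level in the mantle, the mantle terms cancel and isostasy reduces to e = (Σt_A − Σt_B) − (Σ(ρt)_A − Σ(ρt)_B) / ρ_m.
Σt_A = 33535 m; Σt_B = 19500 m; Σ(ρt)_A = 89715426; Σ(ρt)_B = 54132000 (in m·kg m⁻³).
e = (33535 − 19500) − (89715426 − 54132000) / 3285 = 3200 m.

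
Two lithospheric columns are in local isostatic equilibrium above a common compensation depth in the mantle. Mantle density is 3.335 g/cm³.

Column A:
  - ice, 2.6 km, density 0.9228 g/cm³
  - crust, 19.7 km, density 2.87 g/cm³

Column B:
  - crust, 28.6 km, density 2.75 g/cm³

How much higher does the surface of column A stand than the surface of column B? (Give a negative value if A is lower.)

For any compensation level in the mantle, the mantle terms cancel and isostasy reduces to e = (Σt_A − Σt_B) − (Σ(ρt)_A − Σ(ρt)_B) / ρ_m.
Σt_A = 22.3 km; Σt_B = 28.6 km; Σ(ρt)_A = 58.93828; Σ(ρt)_B = 78.65 (in km·g/cm³).
e = (22.3 − 28.6) − (58.93828 − 78.65) / 3.335 = −0.389 km.

−0.389 km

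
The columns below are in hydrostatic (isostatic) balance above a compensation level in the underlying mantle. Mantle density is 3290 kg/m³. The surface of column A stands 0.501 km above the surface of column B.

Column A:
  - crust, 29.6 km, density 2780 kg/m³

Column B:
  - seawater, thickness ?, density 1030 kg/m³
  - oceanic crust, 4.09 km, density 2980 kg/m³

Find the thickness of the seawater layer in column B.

Take the compensation level at the base of the deeper column (depth z_c below the surface of column A) and equate Σ ρ_i t_i down to z_c; mantle fills any gap and the z_c terms cancel.
Column A: 29.6×2780 + (z_c − 29.6)×3290
Column B: 0.501×0 + x×1030 + 4.09×2980 + (z_c − 0.501 − 4.09 − x)×3290
The z_c×3290 term appears on both sides and cancels. Collect the known terms of each column as K = Σ(ρt)_known − 3290 × (depth of known layers): K_A = 82288 − 3290×29.6 = −15096; K_B = 12188.2 − 3290×(0.501 + 4.09) = −2916.19.
Balance: K_A = K_B − x×(3290 − 1030), so x = (K_B − K_A)/(3290 − 1030) = 12179.8/2260 = 5.39 km.

5.39 km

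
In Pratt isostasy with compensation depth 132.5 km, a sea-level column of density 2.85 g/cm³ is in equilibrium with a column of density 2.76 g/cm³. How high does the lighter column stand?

ρ_ref D = ρ (D + h) → h = D (ρ_ref − ρ)/ρ.
h = 132.5 km × (2.85 − 2.76)/2.76 = 4.32 km.

4.32 km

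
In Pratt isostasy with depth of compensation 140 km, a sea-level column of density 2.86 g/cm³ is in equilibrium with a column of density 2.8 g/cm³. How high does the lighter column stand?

3 km

ρ_ref D = ρ (D + h) → h = D (ρ_ref − ρ)/ρ.
h = 140 km × (2.86 − 2.8)/2.8 = 3 km.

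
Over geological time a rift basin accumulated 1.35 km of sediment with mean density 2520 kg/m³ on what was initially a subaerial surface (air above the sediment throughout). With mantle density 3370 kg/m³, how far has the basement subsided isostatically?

1.01 km

Subaerial load: s = t ρ_sed / ρ_m = 1.35 km × 2520/3370 = 1.01 km.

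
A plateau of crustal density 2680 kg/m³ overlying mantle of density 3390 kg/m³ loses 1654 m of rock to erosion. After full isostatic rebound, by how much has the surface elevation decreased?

346 m

Rebound u = e ρ_c/ρ_m = 1654 m × 2680/3390 = 1308 m.
Net surface drop = e − u = 1654 m − 1308 m = e (ρ_m − ρ_c)/ρ_m = 346 m.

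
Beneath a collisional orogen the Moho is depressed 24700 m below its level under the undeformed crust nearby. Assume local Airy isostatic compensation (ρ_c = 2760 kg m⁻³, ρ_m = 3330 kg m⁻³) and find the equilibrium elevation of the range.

In Airy isostatic equilibrium: ρ_c h = (ρ_m − ρ_c) r.
h = r (ρ_m − ρ_c) / ρ_c = 24700 m × (3330 − 2760) / 2760 = 5100 m.

5100 m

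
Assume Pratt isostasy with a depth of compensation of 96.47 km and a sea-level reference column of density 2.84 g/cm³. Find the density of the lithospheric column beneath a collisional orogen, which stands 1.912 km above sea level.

2.78 g/cm³

Pratt balance: ρ_ref D = ρ (D + h).
ρ = ρ_ref D/(D + h) = 2.84 × 96.47 km/(96.47 km + 1.912 km) = 2.78 g/cm³.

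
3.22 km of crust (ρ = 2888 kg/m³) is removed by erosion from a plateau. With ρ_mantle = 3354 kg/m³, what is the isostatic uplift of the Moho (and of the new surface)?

Unloading: uplift u = e ρ_c/ρ_m = 3.22 km × 2888/3354 = 2.77 km.

2.77 km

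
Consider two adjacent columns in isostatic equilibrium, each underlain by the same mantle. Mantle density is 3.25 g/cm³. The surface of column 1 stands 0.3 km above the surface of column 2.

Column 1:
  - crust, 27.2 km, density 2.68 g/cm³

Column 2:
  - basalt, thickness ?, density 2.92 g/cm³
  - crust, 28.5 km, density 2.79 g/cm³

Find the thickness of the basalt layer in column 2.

Take the compensation level at the base of the deeper column (depth z_c below the surface of column 1) and equate Σ ρ_i t_i down to z_c; mantle fills any gap and the z_c terms cancel.
Column 1: 27.2×2.68 + (z_c − 27.2)×3.25
Column 2: 0.3×0 + x×2.92 + 28.5×2.79 + (z_c − 0.3 − 28.5 − x)×3.25
The z_c×3.25 term appears on both sides and cancels. Collect the known terms of each column as K = Σ(ρt)_known − 3.25 × (depth of known layers): K_1 = 72.896 − 3.25×27.2 = −15.504; K_2 = 79.515 − 3.25×(0.3 + 28.5) = −14.085.
Balance: K_1 = K_2 − x×(3.25 − 2.92), so x = (K_2 − K_1)/(3.25 − 2.92) = 1.419/0.33 = 4.3 km.

4.3 km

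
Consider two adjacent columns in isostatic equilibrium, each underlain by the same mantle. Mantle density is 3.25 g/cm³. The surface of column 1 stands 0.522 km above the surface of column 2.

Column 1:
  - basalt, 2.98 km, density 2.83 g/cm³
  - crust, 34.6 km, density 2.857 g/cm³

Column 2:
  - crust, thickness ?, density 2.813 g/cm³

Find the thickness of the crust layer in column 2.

30.1 km

Take the compensation level at the base of the deeper column (depth z_c below the surface of column 1) and equate Σ ρ_i t_i down to z_c; mantle fills any gap and the z_c terms cancel.
Column 1: 2.98×2.83 + 34.6×2.857 + (z_c − 37.58)×3.25
Column 2: 0.522×0 + x×2.813 + (z_c − 0.522 − 0 − x)×3.25
The z_c×3.25 term appears on both sides and cancels. Collect the known terms of each column as K = Σ(ρt)_known − 3.25 × (depth of known layers): K_1 = 107.2856 − 3.25×37.58 = −14.8494; K_2 = 0 − 3.25×(0.522 + 0) = −1.6965.
Balance: K_1 = K_2 − x×(3.25 − 2.813), so x = (K_2 − K_1)/(3.25 − 2.813) = 13.1529/0.437 = 30.1 km.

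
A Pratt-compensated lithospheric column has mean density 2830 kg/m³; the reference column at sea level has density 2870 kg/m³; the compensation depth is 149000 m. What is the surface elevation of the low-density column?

2110 m

ρ_ref D = ρ (D + h) → h = D (ρ_ref − ρ)/ρ.
h = 149000 m × (2870 − 2830)/2830 = 2110 m.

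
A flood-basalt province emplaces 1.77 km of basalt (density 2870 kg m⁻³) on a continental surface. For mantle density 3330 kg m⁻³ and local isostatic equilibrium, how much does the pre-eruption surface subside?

1.53 km

Subaerial loading: s = t ρ_load / ρ_m.
s = 1.77 km × 2870/3330 = 1.53 km.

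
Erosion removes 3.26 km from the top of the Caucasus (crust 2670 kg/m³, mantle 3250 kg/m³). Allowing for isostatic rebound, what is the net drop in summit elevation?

Rebound u = e ρ_c/ρ_m = 3.26 km × 2670/3250 = 2.678 km.
Net surface drop = e − u = 3.26 km − 2.678 km = e (ρ_m − ρ_c)/ρ_m = 0.582 km.

0.582 km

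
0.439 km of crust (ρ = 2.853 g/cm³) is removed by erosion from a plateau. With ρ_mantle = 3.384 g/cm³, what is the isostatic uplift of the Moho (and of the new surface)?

Unloading: uplift u = e ρ_c/ρ_m = 0.439 km × 2.853/3.384 = 0.37 km.

0.37 km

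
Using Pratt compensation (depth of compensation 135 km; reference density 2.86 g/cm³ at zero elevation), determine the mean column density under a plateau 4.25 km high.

2.77 g/cm³

Pratt balance: ρ_ref D = ρ (D + h).
ρ = ρ_ref D/(D + h) = 2.86 × 135 km/(135 km + 4.25 km) = 2.77 g/cm³.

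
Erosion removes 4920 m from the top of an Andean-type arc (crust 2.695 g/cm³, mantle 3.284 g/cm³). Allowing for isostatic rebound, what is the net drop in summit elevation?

882 m

Rebound u = e ρ_c/ρ_m = 4920 m × 2.695/3.284 = 4038 m.
Net surface drop = e − u = 4920 m − 4038 m = e (ρ_m − ρ_c)/ρ_m = 882 m.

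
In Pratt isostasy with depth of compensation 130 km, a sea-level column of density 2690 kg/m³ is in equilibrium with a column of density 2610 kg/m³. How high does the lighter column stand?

3.98 km

ρ_ref D = ρ (D + h) → h = D (ρ_ref − ρ)/ρ.
h = 130 km × (2690 − 2610)/2610 = 3.98 km.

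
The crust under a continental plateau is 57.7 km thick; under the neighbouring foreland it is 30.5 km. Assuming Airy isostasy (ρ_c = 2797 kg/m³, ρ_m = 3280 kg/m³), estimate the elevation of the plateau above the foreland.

4.01 km

Excess crust Δ = 57.7 km − 30.5 km = 27.2 km, split between elevation h and root r with h + r = Δ.
Airy balance ρ_c h = (ρ_m − ρ_c) r gives r = h ρ_c/(ρ_m − ρ_c), so h (1 + ρ_c/(ρ_m − ρ_c)) = Δ, i.e. h = Δ (ρ_m − ρ_c)/ρ_m.
h = 27.2 km × 483/3280 = 4.01 km.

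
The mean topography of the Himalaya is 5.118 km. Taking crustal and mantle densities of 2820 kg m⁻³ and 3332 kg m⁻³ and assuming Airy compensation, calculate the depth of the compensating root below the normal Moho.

In Airy isostatic equilibrium: the weight of the topography is balanced by the buoyancy of the root, ρ_c h = (ρ_m − ρ_c) r.
r = h · ρ_c / (ρ_m − ρ_c) = 5.118 km × 2820 / (3332 − 2820) = 28.2 km.

28.2 km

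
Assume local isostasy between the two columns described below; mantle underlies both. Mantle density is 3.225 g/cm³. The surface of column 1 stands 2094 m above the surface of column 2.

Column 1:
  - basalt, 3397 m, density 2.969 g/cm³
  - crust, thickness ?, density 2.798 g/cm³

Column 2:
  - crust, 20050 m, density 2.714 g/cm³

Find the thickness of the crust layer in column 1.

37800 m

Take the compensation level at the base of the deeper column (depth z_c below the surface of column 1) and equate Σ ρ_i t_i down to z_c; mantle fills any gap and the z_c terms cancel.
Column 1: 3397×2.969 + x×2.798 + (z_c − 3397 − x)×3.225
Column 2: 2094×0 + 20050×2.714 + (z_c − 2094 − 20050)×3.225
The z_c×3.225 term appears on both sides and cancels. Collect the known terms of each column as K = Σ(ρt)_known − 3.225 × (depth of known layers): K_1 = 10085.693 − 3.225×3397 = −869.632; K_2 = 54415.7 − 3.225×(2094 + 20050) = −16998.7.
Balance: K_1 − x×(3.225 − 2.798) = K_2, so x = (K_1 − K_2)/(3.225 − 2.798) = 16129.1/0.427 = 37800 m.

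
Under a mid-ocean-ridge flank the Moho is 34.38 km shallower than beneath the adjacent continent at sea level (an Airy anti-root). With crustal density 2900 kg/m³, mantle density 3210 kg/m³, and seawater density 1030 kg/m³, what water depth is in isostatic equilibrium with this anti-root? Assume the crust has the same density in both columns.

5.7 km

Replacing a thickness d of crust by seawater at the top must be balanced by replacing crust with mantle at the base: d (ρ_c − ρ_w) = a (ρ_m − ρ_c).
d = a (ρ_m − ρ_c)/(ρ_c − ρ_w) = 34.38 km × 310/1870 = 5.7 km.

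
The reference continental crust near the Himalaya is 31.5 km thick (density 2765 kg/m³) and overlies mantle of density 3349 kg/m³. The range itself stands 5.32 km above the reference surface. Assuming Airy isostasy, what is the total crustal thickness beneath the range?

Root depth r = h ρ_c / (ρ_m − ρ_c) = 5.32 km × 2765 / 584 = 25.19 km.
Total thickness = T + h + r = 31.5 km + 5.32 km + 25.19 km = 62 km.

62 km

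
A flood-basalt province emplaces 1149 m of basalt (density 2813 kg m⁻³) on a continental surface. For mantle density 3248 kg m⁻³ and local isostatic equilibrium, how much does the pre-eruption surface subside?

Subaerial loading: s = t ρ_load / ρ_m.
s = 1149 m × 2813/3248 = 995 m.

995 m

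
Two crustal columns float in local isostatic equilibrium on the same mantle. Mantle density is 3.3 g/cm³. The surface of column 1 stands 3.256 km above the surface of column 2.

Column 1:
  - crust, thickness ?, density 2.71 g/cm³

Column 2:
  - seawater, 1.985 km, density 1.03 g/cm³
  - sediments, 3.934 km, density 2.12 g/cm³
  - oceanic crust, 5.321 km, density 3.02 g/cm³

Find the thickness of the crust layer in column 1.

36.2 km

Take the compensation level at the base of the deeper column (depth z_c below the surface of column 1) and equate Σ ρ_i t_i down to z_c; mantle fills any gap and the z_c terms cancel.
Column 1: x×2.71 + (z_c − 0 − x)×3.3
Column 2: 3.256×0 + 1.985×1.03 + 3.934×2.12 + 5.321×3.02 + (z_c − 3.256 − 11.24)×3.3
The z_c×3.3 term appears on both sides and cancels. Collect the known terms of each column as K = Σ(ρt)_known − 3.3 × (depth of known layers): K_1 = 0 − 3.3×0 = 0; K_2 = 26.45405 − 3.3×(3.256 + 11.24) = −21.38275.
Balance: K_1 − x×(3.3 − 2.71) = K_2, so x = (K_1 − K_2)/(3.3 − 2.71) = 21.3827/0.59 = 36.2 km.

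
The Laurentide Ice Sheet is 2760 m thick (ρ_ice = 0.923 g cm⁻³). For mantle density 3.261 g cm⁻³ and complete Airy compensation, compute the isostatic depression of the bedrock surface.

781 m

For local isostatic compensation: the ice load ρ_ice t is balanced by mantle displaced below, ρ_m s.
s = t ρ_ice / ρ_m = 2760 m × 0.923/3.261 = 781 m.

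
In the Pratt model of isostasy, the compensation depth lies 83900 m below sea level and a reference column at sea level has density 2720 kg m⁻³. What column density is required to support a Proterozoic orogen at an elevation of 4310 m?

Pratt balance: ρ_ref D = ρ (D + h).
ρ = ρ_ref D/(D + h) = 2720 × 83900 m/(83900 m + 4310 m) = 2590 kg m⁻³.

2590 kg m⁻³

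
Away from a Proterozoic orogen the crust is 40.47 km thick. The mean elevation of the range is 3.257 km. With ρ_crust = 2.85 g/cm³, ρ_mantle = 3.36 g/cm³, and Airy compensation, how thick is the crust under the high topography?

61.9 km

Root depth r = h ρ_c / (ρ_m − ρ_c) = 3.257 km × 2.85 / 0.51 = 18.2 km.
Total thickness = T + h + r = 40.47 km + 3.257 km + 18.2 km = 61.9 km.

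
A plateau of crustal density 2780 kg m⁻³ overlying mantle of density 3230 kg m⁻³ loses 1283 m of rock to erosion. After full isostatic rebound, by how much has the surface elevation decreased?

179 m

Rebound u = e ρ_c/ρ_m = 1283 m × 2780/3230 = 1104 m.
Net surface drop = e − u = 1283 m − 1104 m = e (ρ_m − ρ_c)/ρ_m = 179 m.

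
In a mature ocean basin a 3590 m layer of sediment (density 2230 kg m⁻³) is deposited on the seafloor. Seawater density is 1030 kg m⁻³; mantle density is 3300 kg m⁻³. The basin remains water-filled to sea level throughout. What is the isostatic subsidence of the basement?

Submarine loading: the sediment displaces seawater, and the subsidence is in turn flooded, so s (ρ_m − ρ_w) = t (ρ_sed − ρ_w).
s = 3590 m × (2230 − 1030) / (3300 − 1030) = 1900 m.

1900 m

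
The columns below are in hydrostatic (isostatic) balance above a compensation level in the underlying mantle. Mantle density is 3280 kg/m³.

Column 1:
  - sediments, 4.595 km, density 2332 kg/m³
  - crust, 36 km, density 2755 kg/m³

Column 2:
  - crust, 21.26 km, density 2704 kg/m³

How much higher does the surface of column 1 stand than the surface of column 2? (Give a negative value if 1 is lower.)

For any compensation level in the mantle, the mantle terms cancel and isostasy reduces to e = (Σt_1 − Σt_2) − (Σ(ρt)_1 − Σ(ρt)_2) / ρ_m.
Σt_1 = 40.595 km; Σt_2 = 21.26 km; Σ(ρt)_1 = 109895.54; Σ(ρt)_2 = 57487.04 (in km·kg/m³).
e = (40.595 − 21.26) − (109895.54 − 57487.04) / 3280 = 3.36 km.

3.36 km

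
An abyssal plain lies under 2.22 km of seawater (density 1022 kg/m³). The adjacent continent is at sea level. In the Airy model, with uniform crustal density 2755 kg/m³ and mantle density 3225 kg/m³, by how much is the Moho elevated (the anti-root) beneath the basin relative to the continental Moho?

For local isostatic compensation: replacing crust with seawater at the top is compensated by replacing crust with mantle at the base: d (ρ_c − ρ_w) = a (ρ_m − ρ_c).
a = d (ρ_c − ρ_w)/(ρ_m − ρ_c) = 2.22 km × 1733/470 = 8.19 km.

8.19 km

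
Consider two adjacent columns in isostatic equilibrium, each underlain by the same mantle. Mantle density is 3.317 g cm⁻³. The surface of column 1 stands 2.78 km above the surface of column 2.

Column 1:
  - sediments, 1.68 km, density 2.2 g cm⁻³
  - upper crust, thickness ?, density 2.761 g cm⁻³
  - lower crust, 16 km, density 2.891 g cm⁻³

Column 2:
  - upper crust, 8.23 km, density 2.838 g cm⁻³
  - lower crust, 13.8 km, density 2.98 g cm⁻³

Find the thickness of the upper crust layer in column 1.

16.4 km

Take the compensation level at the base of the deeper column (depth z_c below the surface of column 1) and equate Σ ρ_i t_i down to z_c; mantle fills any gap and the z_c terms cancel.
Column 1: 1.68×2.2 + x×2.761 + 16×2.891 + (z_c − 17.68 − x)×3.317
Column 2: 2.78×0 + 8.23×2.838 + 13.8×2.98 + (z_c − 2.78 − 22.03)×3.317
The z_c×3.317 term appears on both sides and cancels. Collect the known terms of each column as K = Σ(ρt)_known − 3.317 × (depth of known layers): K_1 = 49.952 − 3.317×17.68 = −8.69256; K_2 = 64.48074 − 3.317×(2.78 + 22.03) = −17.81403.
Balance: K_1 − x×(3.317 − 2.761) = K_2, so x = (K_1 − K_2)/(3.317 − 2.761) = 9.12147/0.556 = 16.4 km.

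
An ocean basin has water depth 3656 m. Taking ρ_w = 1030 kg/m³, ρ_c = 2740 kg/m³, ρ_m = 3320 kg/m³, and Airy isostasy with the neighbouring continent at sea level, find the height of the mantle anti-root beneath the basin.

10800 m

Balancing pressure at the compensation depth: replacing crust with seawater at the top is compensated by replacing crust with mantle at the base: d (ρ_c − ρ_w) = a (ρ_m − ρ_c).
a = d (ρ_c − ρ_w)/(ρ_m − ρ_c) = 3656 m × 1710/580 = 10800 m.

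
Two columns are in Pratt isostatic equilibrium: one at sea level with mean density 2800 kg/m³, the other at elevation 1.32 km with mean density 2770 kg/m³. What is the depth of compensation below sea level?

ρ_ref D = ρ (D + h) → D (ρ_ref − ρ) = ρ h.
D = ρ h/(ρ_ref − ρ) = 2770 × 1.32 km/(2800 − 2770) = 122 km.

122 km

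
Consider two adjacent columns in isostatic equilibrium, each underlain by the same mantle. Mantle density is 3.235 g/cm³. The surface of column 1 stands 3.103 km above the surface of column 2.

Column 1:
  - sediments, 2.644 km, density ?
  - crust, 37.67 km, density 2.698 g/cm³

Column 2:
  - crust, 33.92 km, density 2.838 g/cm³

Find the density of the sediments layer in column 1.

2 g/cm³

Take the compensation level at the base of the deeper column (depth z_c below the surface of column 1) and equate Σ ρ_i t_i down to z_c; mantle fills any gap and the z_c terms cancel.
Column 1: 2.644×ρ + 37.67×2.698 + (z_c − 40.314)×3.235
Column 2: 3.103×0 + 33.92×2.838 + (z_c − 3.103 − 33.92)×3.235
The z_c×3.235 term appears on both sides and cancels. Collect the known terms of each column as K = Σ(ρt)_known − 3.235 × (depth of known layers): K_1 = 101.63366 − 3.235×40.314 = −28.78213; K_2 = 96.26496 − 3.235×(3.103 + 33.92) = −23.504445.
Balance: K_1 + 2.644×ρ = K_2, so ρ = (K_2 − K_1)/2.644 = 5.27768/2.644 = 2 g/cm³.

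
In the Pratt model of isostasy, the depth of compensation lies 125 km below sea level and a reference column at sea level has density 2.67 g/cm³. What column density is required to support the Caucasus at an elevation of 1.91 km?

2.63 g/cm³

Pratt balance: ρ_ref D = ρ (D + h).
ρ = ρ_ref D/(D + h) = 2.67 × 125 km/(125 km + 1.91 km) = 2.63 g/cm³.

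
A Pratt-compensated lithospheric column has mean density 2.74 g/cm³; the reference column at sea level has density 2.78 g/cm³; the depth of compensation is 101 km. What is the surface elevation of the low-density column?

1.47 km

ρ_ref D = ρ (D + h) → h = D (ρ_ref − ρ)/ρ.
h = 101 km × (2.78 − 2.74)/2.74 = 1.47 km.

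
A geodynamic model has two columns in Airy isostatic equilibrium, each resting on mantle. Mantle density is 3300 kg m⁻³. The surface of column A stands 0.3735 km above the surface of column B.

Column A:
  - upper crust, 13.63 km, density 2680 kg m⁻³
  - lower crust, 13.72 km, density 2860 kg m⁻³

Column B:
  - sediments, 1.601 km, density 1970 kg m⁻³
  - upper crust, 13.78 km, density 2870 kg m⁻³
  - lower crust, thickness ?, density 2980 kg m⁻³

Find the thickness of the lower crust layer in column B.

16.3 km

Take the compensation level at the base of the deeper column (depth z_c below the surface of column A) and equate Σ ρ_i t_i down to z_c; mantle fills any gap and the z_c terms cancel.
Column A: 13.63×2680 + 13.72×2860 + (z_c − 27.35)×3300
Column B: 0.3735×0 + 1.601×1970 + 13.78×2870 + x×2980 + (z_c − 0.3735 − 15.381 − x)×3300
The z_c×3300 term appears on both sides and cancels. Collect the known terms of each column as K = Σ(ρt)_known − 3300 × (depth of known layers): K_A = 75767.6 − 3300×27.35 = −14487.4; K_B = 42702.57 − 3300×(0.3735 + 15.381) = −9287.28.
Balance: K_A = K_B − x×(3300 − 2980), so x = (K_B − K_A)/(3300 − 2980) = 5200.12/320 = 16.3 km.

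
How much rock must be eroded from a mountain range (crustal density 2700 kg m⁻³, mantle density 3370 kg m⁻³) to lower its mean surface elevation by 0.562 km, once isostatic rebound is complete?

Net drop Δ = e − u = e − e ρ_c/ρ_m = e (ρ_m − ρ_c)/ρ_m.
e = Δ ρ_m/(ρ_m − ρ_c) = 0.562 km × 3370/670 = 2.83 km.

2.83 km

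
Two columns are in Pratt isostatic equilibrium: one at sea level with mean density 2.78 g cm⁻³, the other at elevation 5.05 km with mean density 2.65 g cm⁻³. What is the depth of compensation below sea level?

ρ_ref D = ρ (D + h) → D (ρ_ref − ρ) = ρ h.
D = ρ h/(ρ_ref − ρ) = 2.65 × 5.05 km/(2.78 − 2.65) = 103 km.

103 km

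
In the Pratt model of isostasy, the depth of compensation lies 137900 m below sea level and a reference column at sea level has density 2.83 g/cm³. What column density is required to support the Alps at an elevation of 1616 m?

2.8 g/cm³

Pratt balance: ρ_ref D = ρ (D + h).
ρ = ρ_ref D/(D + h) = 2.83 × 137900 m/(137900 m + 1616 m) = 2.8 g/cm³.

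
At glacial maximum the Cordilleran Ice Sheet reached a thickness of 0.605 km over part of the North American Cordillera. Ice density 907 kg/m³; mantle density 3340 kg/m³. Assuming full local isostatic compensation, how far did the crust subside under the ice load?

0.164 km

Isostatic balance requires: the ice load ρ_ice t is balanced by mantle displaced below, ρ_m s.
s = t ρ_ice / ρ_m = 0.605 km × 907/3340 = 0.164 km.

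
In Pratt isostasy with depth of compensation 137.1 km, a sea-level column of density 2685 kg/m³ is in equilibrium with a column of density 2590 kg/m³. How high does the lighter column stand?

5.03 km

ρ_ref D = ρ (D + h) → h = D (ρ_ref − ρ)/ρ.
h = 137.1 km × (2685 − 2590)/2590 = 5.03 km.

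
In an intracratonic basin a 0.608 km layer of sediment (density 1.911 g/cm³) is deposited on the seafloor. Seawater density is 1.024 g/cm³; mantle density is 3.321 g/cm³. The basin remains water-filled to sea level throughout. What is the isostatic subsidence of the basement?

0.235 km

Submarine loading: the sediment displaces seawater, and the subsidence is in turn flooded, so s (ρ_m − ρ_w) = t (ρ_sed − ρ_w).
s = 0.608 km × (1.911 − 1.024) / (3.321 − 1.024) = 0.235 km.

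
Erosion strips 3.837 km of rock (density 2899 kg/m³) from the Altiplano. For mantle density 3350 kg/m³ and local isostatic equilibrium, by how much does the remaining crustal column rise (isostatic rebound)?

Unloading: uplift u = e ρ_c/ρ_m = 3.837 km × 2899/3350 = 3.32 km.

3.32 km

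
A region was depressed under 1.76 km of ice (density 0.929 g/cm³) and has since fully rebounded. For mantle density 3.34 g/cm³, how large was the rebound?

Removing the load lets mantle flow back in; uplift u satisfies ρ_ice t = ρ_m u.
u = t ρ_ice/ρ_m = 1.76 km × 0.929/3.34 = 0.49 km.

0.49 km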